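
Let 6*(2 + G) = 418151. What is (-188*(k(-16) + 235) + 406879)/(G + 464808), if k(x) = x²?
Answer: 1887426/3206987 ≈ 0.58854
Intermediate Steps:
G = 418139/6 (G = -2 + (⅙)*418151 = -2 + 418151/6 = 418139/6 ≈ 69690.)
(-188*(k(-16) + 235) + 406879)/(G + 464808) = (-188*((-16)² + 235) + 406879)/(418139/6 + 464808) = (-188*(256 + 235) + 406879)/(3206987/6) = (-188*491 + 406879)*(6/3206987) = (-92308 + 406879)*(6/3206987) = 314571*(6/3206987) = 1887426/3206987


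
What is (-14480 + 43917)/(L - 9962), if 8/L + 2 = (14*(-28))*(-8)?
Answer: -46127779/15610450 ≈ -2.9549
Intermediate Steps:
L = 4/1567 (L = 8/(-2 + (14*(-28))*(-8)) = 8/(-2 - 392*(-8)) = 8/(-2 + 3136) = 8/3134 = 8*(1/3134) = 4/1567 ≈ 0.0025526)
(-14480 + 43917)/(L - 9962) = (-14480 + 43917)/(4/1567 - 9962) = 29437/(-15610450/1567) = 29437*(-1567/15610450) = -46127779/15610450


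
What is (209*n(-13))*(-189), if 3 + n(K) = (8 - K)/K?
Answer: 2370060/13 ≈ 1.8231e+5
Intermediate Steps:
n(K) = -3 + (8 - K)/K
(209*n(-13))*(-189) = (209*(-4 + 8/(-13)))*(-189) = (209*(-4 + 8*(-1/13)))*(-189) = (209*(-4 - 8/13))*(-189) = (209*(-60/13))*(-189) = -12540/13*(-189) = 2370060/13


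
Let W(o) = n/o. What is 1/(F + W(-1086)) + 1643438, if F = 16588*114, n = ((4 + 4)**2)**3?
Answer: 1687316650767695/1026699304 ≈ 1.6434e+6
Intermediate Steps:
n = 262144 (n = (8**2)**3 = 64**3 = 262144)
F = 1891032
W(o) = 262144/o
1/(F + W(-1086)) + 1643438 = 1/(1891032 + 262144/(-1086)) + 1643438 = 1/(1891032 + 262144*(-1/1086)) + 1643438 = 1/(1891032 - 131072/543) + 1643438 = 1/(1026699304/543) + 1643438 = 543/1026699304 + 1643438 = 1687316650767695/1026699304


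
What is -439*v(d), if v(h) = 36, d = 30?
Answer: -15804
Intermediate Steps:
-439*v(d) = -439*36 = -15804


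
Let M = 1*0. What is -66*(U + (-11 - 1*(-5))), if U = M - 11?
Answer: 1122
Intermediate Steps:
M = 0
U = -11 (U = 0 - 11 = -11)
-66*(U + (-11 - 1*(-5))) = -66*(-11 + (-11 - 1*(-5))) = -66*(-11 + (-11 + 5)) = -66*(-11 - 6) = -66*(-17) = 1122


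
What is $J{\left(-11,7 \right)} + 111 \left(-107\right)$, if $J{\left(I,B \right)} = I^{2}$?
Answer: $-11756$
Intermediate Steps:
$J{\left(-11,7 \right)} + 111 \left(-107\right) = \left(-11\right)^{2} + 111 \left(-107\right) = 121 - 11877 = -11756$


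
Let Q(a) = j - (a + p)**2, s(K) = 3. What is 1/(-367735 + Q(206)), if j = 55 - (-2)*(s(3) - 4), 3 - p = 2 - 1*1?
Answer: -1/410946 ≈ -2.4334e-6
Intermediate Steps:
p = 2 (p = 3 - (2 - 1*1) = 3 - (2 - 1) = 3 - 1*1 = 3 - 1 = 2)
j = 53 (j = 55 - (-2)*(3 - 4) = 55 - (-2)*(-1) = 55 - 1*2 = 55 - 2 = 53)
Q(a) = 53 - (2 + a)**2 (Q(a) = 53 - (a + 2)**2 = 53 - (2 + a)**2)
1/(-367735 + Q(206)) = 1/(-367735 + (53 - (2 + 206)**2)) = 1/(-367735 + (53 - 1*208**2)) = 1/(-367735 + (53 - 1*43264)) = 1/(-367735 + (53 - 43264)) = 1/(-367735 - 43211) = 1/(-410946) = -1/410946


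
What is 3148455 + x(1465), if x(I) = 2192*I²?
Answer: 4707673655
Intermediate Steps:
3148455 + x(1465) = 3148455 + 2192*1465² = 3148455 + 2192*2146225 = 3148455 + 4704525200 = 4707673655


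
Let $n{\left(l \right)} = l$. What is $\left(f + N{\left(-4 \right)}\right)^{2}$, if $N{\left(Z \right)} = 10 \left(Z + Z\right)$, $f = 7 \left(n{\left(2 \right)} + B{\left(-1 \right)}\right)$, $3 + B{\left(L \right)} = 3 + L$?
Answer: $5329$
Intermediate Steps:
$B{\left(L \right)} = L$ ($B{\left(L \right)} = -3 + \left(3 + L\right) = L$)
$f = 7$ ($f = 7 \left(2 - 1\right) = 7 \cdot 1 = 7$)
$N{\left(Z \right)} = 20 Z$ ($N{\left(Z \right)} = 10 \cdot 2 Z = 20 Z$)
$\left(f + N{\left(-4 \right)}\right)^{2} = \left(7 + 20 \left(-4\right)\right)^{2} = \left(7 - 80\right)^{2} = \left(-73\right)^{2} = 5329$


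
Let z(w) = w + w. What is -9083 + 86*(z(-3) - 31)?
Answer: -12265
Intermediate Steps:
z(w) = 2*w
-9083 + 86*(z(-3) - 31) = -9083 + 86*(2*(-3) - 31) = -9083 + 86*(-6 - 31) = -9083 + 86*(-37) = -9083 - 3182 = -12265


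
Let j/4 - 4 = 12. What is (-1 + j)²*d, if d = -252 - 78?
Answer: -1309770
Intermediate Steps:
j = 64 (j = 16 + 4*12 = 16 + 48 = 64)
d = -330
(-1 + j)²*d = (-1 + 64)²*(-330) = 63²*(-330) = 3969*(-330) = -1309770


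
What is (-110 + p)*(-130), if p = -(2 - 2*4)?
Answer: 13520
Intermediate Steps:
p = 6 (p = -(2 - 8) = -1*(-6) = 6)
(-110 + p)*(-130) = (-110 + 6)*(-130) = -104*(-130) = 13520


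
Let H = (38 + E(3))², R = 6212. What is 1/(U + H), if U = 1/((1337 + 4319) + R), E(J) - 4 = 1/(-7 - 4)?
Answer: 1436028/2522199349 ≈ 0.00056936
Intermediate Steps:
E(J) = 43/11 (E(J) = 4 + 1/(-7 - 4) = 4 + 1/(-11) = 4 - 1/11 = 43/11)
H = 212521/121 (H = (38 + 43/11)² = (461/11)² = 212521/121 ≈ 1756.4)
U = 1/11868 (U = 1/((1337 + 4319) + 6212) = 1/(5656 + 6212) = 1/11868 ≈ 8.4260e-5)
1/(U + H) = 1/(1/11868 + 212521/121) = 1/(2522199349/1436028) = 1436028/2522199349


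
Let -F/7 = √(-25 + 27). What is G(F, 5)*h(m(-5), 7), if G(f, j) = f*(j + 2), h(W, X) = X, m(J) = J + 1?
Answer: -343*√2 ≈ -485.08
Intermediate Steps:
m(J) = 1 + J
F = -7*√2 (F = -7*√(-25 + 27) = -7*√2 ≈ -9.8995)
G(f, j) = f*(2 + j)
G(F, 5)*h(m(-5), 7) = ((-7*√2)*(2 + 5))*7 = (-7*√2*7)*7 = -49*√2*7 = -343*√2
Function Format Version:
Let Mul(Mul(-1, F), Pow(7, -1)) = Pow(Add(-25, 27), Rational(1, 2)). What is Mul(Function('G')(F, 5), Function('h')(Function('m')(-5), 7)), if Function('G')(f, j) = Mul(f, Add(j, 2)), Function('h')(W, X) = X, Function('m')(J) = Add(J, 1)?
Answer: Mul(-343, Pow(2, Rational(1, 2))) ≈ -485.08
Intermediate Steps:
Function('m')(J) = Add(1, J)
F = Mul(-7, Pow(2, Rational(1, 2))) (F = Mul(-7, Pow(Add(-25, 27), Rational(1, 2))) = Mul(-7, Pow(2, Rational(1, 2))) ≈ -9.8995)
Function('G')(f, j) = Mul(f, Add(2, j))
Mul(Function('G')(F, 5), Function('h')(Function('m')(-5), 7)) = Mul(Mul(Mul(-7, Pow(2, Rational(1, 2))), Add(2, 5)), 7) = Mul(Mul(Mul(-7, Pow(2, Rational(1, 2))), 7), 7) = Mul(Mul(-49, Pow(2, Rational(1, 2))), 7) = Mul(-343, Pow(2, Rational(1, 2)))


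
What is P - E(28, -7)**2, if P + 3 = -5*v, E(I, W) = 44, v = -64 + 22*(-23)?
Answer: 911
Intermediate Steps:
v = -570 (v = -64 - 506 = -570)
P = 2847 (P = -3 - 5*(-570) = -3 + 2850 = 2847)
P - E(28, -7)**2 = 2847 - 1*44**2 = 2847 - 1*1936 = 2847 - 1936 = 911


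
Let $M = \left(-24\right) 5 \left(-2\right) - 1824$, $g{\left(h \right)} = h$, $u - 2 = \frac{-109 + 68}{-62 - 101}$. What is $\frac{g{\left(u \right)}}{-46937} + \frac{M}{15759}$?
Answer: $- \frac{79245369}{788025293} \approx -0.10056$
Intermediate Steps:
$u = \frac{367}{163}$ ($u = 2 + \frac{-109 + 68}{-62 - 101} = 2 - \frac{41}{-163} = 2 - - \frac{41}{163} = 2 + \frac{41}{163} = \frac{367}{163} \approx 2.2515$)
$M = -1584$ ($M = \left(-120\right) \left(-2\right) - 1824 = 240 - 1824 = -1584$)
$\frac{g{\left(u \right)}}{-46937} + \frac{M}{15759} = \frac{367}{163 \left(-46937\right)} - \frac{1584}{15759} = \frac{367}{163} \left(- \frac{1}{46937}\right) - \frac{176}{1751} = - \frac{367}{7650731} - \frac{176}{1751} = - \frac{79245369}{788025293}$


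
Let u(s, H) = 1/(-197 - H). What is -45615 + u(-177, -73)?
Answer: -5656261/124 ≈ -45615.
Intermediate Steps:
-45615 + u(-177, -73) = -45615 - 1/(197 - 73) = -45615 - 1/124 = -5656261/124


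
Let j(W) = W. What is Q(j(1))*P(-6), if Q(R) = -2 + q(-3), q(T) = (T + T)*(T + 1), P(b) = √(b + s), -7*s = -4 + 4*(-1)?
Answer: 10*I*√238/7 ≈ 22.039*I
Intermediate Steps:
s = 8/7 (s = -(-4 + 4*(-1))/7 = -(-4 - 4)/7 = -⅐*(-8) = 8/7 ≈ 1.1429)
P(b) = √(8/7 + b) (P(b) = √(b + 8/7) = √(8/7 + b))
q(T) = 2*T*(1 + T) (q(T) = (2*T)*(1 + T) = 2*T*(1 + T))
Q(R) = 10 (Q(R) = -2 + 2*(-3)*(1 - 3) = -2 + 2*(-3)*(-2) = -2 + 12 = 10)
Q(j(1))*P(-6) = 10*(√(56 + 49*(-6))/7) = 10*(√(56 - 294)/7) = 10*(√(-238)/7) = 10*((I*√238)/7) = 10*(I*√238/7) = 10*I*√238/7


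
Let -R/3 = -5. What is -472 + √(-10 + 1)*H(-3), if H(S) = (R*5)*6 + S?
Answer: -472 + 1341*I ≈ -472.0 + 1341.0*I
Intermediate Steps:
R = 15 (R = -3*(-5) = 15)
H(S) = 450 + S (H(S) = (15*5)*6 + S = 75*6 + S = 450 + S)
-472 + √(-10 + 1)*H(-3) = -472 + √(-10 + 1)*(450 - 3) = -472 + √(-9)*447 = -472 + (3*I)*447 = -472 + 1341*I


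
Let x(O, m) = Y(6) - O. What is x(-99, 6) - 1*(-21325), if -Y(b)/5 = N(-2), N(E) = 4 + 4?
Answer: 21384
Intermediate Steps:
N(E) = 8
Y(b) = -40 (Y(b) = -5*8 = -40)
x(O, m) = -40 - O
x(-99, 6) - 1*(-21325) = (-40 - 1*(-99)) - 1*(-21325) = (-40 + 99) + 21325 = 59 + 21325 = 21384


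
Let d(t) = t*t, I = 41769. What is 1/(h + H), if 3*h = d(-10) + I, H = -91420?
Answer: -3/232391 ≈ -1.2909e-5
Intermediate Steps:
d(t) = t²
h = 41869/3 (h = ((-10)² + 41769)/3 = (100 + 41769)/3 = (⅓)*41869 = 41869/3 ≈ 13956.)
1/(h + H) = 1/(41869/3 - 91420) = 1/(-232391/3) = -3/232391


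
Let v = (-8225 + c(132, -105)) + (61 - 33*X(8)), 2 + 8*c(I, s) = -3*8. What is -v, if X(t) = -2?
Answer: 32405/4 ≈ 8101.3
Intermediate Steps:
c(I, s) = -13/4 (c(I, s) = -¼ + (-3*8)/8 = -¼ + (⅛)*(-24) = -¼ - 3 = -13/4)
v = -32405/4 (v = (-8225 - 13/4) + (61 - 33*(-2)) = -32913/4 + (61 + 66) = -32913/4 + 127 = -32405/4 ≈ -8101.3)
-v = -1*(-32405/4) = 32405/4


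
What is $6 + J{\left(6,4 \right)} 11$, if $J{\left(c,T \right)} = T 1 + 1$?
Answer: $61$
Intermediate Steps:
$J{\left(c,T \right)} = 1 + T$ ($J{\left(c,T \right)} = T + 1 = 1 + T$)
$6 + J{\left(6,4 \right)} 11 = 6 + \left(1 + 4\right) 11 = 6 + 5 \cdot 11 = 6 + 55 = 61$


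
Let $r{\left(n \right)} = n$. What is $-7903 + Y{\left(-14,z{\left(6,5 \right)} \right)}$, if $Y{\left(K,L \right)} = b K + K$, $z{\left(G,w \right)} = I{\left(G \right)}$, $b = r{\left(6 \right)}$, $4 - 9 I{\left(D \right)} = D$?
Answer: $-8001$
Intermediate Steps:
$I{\left(D \right)} = \frac{4}{9} - \frac{D}{9}$
$b = 6$
$z{\left(G,w \right)} = \frac{4}{9} - \frac{G}{9}$
$Y{\left(K,L \right)} = 7 K$ ($Y{\left(K,L \right)} = 6 K + K = 7 K$)
$-7903 + Y{\left(-14,z{\left(6,5 \right)} \right)} = -7903 + 7 \left(-14\right) = -7903 - 98 = -8001$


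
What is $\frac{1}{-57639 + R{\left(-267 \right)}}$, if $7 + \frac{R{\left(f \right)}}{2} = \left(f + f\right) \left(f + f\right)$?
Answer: $\frac{1}{512659} \approx 1.9506 \cdot 10^{-6}$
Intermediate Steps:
$R{\left(f \right)} = -14 + 8 f^{2}$ ($R{\left(f \right)} = -14 + 2 \left(f + f\right) \left(f + f\right) = -14 + 2 \cdot 2 f 2 f = -14 + 2 \cdot 4 f^{2} = -14 + 8 f^{2}$)
$\frac{1}{-57639 + R{\left(-267 \right)}} = \frac{1}{-57639 - \left(14 - 8 \left(-267\right)^{2}\right)} = \frac{1}{-57639 + \left(-14 + 8 \cdot 71289\right)} = \frac{1}{-57639 + \left(-14 + 570312\right)} = \frac{1}{-57639 + 570298} = \frac{1}{512659}$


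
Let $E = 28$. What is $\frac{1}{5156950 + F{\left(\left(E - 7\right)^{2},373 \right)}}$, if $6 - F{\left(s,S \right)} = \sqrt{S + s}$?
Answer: $\frac{2578478}{13297097592561} + \frac{\sqrt{814}}{26594195185122} \approx 1.9391 \cdot 10^{-7}$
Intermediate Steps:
$F{\left(s,S \right)} = 6 - \sqrt{S + s}$
$\frac{1}{5156950 + F{\left(\left(E - 7\right)^{2},373 \right)}} = \frac{1}{5156950 + \left(6 - \sqrt{373 + \left(28 - 7\right)^{2}}\right)} = \frac{1}{5156950 + \left(6 - \sqrt{373 + 21^{2}}\right)} = \frac{1}{5156950 + \left(6 - \sqrt{373 + 441}\right)} = \frac{1}{5156950 + \left(6 - \sqrt{814}\right)} = \frac{1}{5156956 - \sqrt{814}}$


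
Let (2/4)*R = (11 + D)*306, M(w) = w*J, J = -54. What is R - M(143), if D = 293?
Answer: 193770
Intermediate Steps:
M(w) = -54*w (M(w) = w*(-54) = -54*w)
R = 186048 (R = 2*((11 + 293)*306) = 2*(304*306) = 2*93024 = 186048)
R - M(143) = 186048 - (-54)*143 = 186048 - 1*(-7722) = 186048 + 7722 = 193770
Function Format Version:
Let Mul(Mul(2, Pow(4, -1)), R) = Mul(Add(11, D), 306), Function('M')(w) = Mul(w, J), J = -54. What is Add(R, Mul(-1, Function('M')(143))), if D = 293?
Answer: 193770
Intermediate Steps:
Function('M')(w) = Mul(-54, w) (Function('M')(w) = Mul(w, -54) = Mul(-54, w))
R = 186048 (R = Mul(2, Mul(Add(11, 293), 306)) = Mul(2, Mul(304, 306)) = Mul(2, 93024) = 186048)
Add(R, Mul(-1, Function('M')(143))) = Add(186048, Mul(-1, Mul(-54, 143))) = Add(186048, Mul(-1, -7722)) = Add(186048, 7722) = 193770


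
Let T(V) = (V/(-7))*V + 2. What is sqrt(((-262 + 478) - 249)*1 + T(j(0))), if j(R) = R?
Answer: I*sqrt(31) ≈ 5.5678*I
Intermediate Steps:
T(V) = 2 - V**2/7 (T(V) = (V*(-1/7))*V + 2 = (-V/7)*V + 2 = -V**2/7 + 2 = 2 - V**2/7)
sqrt(((-262 + 478) - 249)*1 + T(j(0))) = sqrt(((-262 + 478) - 249)*1 + (2 - 1/7*0**2)) = sqrt((216 - 249)*1 + (2 - 1/7*0)) = sqrt(-33*1 + (2 + 0)) = sqrt(-33 + 2) = sqrt(-31) = I*sqrt(31)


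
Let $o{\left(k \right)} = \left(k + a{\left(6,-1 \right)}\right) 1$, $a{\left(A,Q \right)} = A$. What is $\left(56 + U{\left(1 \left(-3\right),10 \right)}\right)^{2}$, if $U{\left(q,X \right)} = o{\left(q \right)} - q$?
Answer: $3844$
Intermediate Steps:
$o{\left(k \right)} = 6 + k$ ($o{\left(k \right)} = \left(k + 6\right) 1 = \left(6 + k\right) 1 = 6 + k$)
$U{\left(q,X \right)} = 6$ ($U{\left(q,X \right)} = \left(6 + q\right) - q = 6$)
$\left(56 + U{\left(1 \left(-3\right),10 \right)}\right)^{2} = \left(56 + 6\right)^{2} = 62^{2} = 3844$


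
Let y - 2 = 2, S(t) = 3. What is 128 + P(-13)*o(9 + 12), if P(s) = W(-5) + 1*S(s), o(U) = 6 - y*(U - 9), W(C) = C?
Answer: 212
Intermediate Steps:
y = 4 (y = 2 + 2 = 4)
o(U) = 42 - 4*U (o(U) = 6 - 4*(U - 9) = 6 - 4*(-9 + U) = 6 - (-36 + 4*U) = 6 + (36 - 4*U) = 42 - 4*U)
P(s) = -2 (P(s) = -5 + 1*3 = -5 + 3 = -2)
128 + P(-13)*o(9 + 12) = 128 - 2*(42 - 4*(9 + 12)) = 128 - 2*(42 - 4*21) = 128 - 2*(42 - 84) = 128 - 2*(-42) = 128 + 84 = 212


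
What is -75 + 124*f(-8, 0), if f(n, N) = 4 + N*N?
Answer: 421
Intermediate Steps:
f(n, N) = 4 + N²
-75 + 124*f(-8, 0) = -75 + 124*(4 + 0²) = -75 + 124*(4 + 0) = -75 + 124*4 = -75 + 496 = 421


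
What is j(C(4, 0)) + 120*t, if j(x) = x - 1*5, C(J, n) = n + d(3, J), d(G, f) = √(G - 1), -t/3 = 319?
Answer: -114845 + √2 ≈ -1.1484e+5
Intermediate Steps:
t = -957 (t = -3*319 = -957)
d(G, f) = √(-1 + G)
C(J, n) = n + √2 (C(J, n) = n + √(-1 + 3) = n + √2)
j(x) = -5 + x (j(x) = x - 5 = -5 + x)
j(C(4, 0)) + 120*t = (-5 + (0 + √2)) + 120*(-957) = (-5 + √2) - 114840 = -114845 + √2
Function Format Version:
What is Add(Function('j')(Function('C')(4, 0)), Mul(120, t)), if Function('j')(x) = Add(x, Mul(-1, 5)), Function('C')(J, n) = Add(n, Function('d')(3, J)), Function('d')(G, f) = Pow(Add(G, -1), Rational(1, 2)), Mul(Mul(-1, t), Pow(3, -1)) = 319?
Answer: Add(-114845, Pow(2, Rational(1, 2))) ≈ -1.1484e+5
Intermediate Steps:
t = -957 (t = Mul(-3, 319) = -957)
Function('d')(G, f) = Pow(Add(-1, G), Rational(1, 2))
Function('C')(J, n) = Add(n, Pow(2, Rational(1, 2))) (Function('C')(J, n) = Add(n, Pow(Add(-1, 3), Rational(1, 2))) = Add(n, Pow(2, Rational(1, 2))))
Function('j')(x) = Add(-5, x) (Function('j')(x) = Add(x, -5) = Add(-5, x))
Add(Function('j')(Function('C')(4, 0)), Mul(120, t)) = Add(Add(-5, Add(0, Pow(2, Rational(1, 2)))), Mul(120, -957)) = Add(Add(-5, Pow(2, Rational(1, 2))), -114840) = Add(-114845, Pow(2, Rational(1, 2)))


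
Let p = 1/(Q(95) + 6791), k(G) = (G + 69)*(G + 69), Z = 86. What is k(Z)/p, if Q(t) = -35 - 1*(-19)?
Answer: 162769375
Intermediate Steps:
k(G) = (69 + G)**2 (k(G) = (69 + G)*(69 + G) = (69 + G)**2)
Q(t) = -16 (Q(t) = -35 + 19 = -16)
p = 1/6775 (p = 1/(-16 + 6791) = 1/6775 ≈ 0.00014760)
k(Z)/p = (69 + 86)**2/(1/6775) = 155**2*6775 = 24025*6775 = 162769375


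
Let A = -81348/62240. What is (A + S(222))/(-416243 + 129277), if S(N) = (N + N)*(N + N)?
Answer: -3067415823/4465190960 ≈ -0.68696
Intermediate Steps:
A = -20337/15560 (A = -81348*1/62240 = -20337/15560 ≈ -1.3070)
S(N) = 4*N**2 (S(N) = (2*N)*(2*N) = 4*N**2)
(A + S(222))/(-416243 + 129277) = (-20337/15560 + 4*222**2)/(-416243 + 129277) = (-20337/15560 + 4*49284)/(-286966) = (-20337/15560 + 197136)*(-1/286966) = (3067415823/15560)*(-1/286966) = -3067415823/4465190960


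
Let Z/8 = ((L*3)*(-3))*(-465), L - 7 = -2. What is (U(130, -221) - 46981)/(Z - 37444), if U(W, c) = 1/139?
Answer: -3265179/9031942 ≈ -0.36151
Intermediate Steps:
L = 5 (L = 7 - 2 = 5)
U(W, c) = 1/139
Z = 167400 (Z = 8*(((5*3)*(-3))*(-465)) = 8*((15*(-3))*(-465)) = 8*(-45*(-465)) = 8*20925 = 167400)
(U(130, -221) - 46981)/(Z - 37444) = (1/139 - 46981)/(167400 - 37444) = -6530358/139/129956 = -6530358/139*1/129956 = -3265179/9031942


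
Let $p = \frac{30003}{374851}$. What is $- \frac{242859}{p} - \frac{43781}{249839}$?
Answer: $- \frac{7581443093210298}{2498639839} \approx -3.0342 \cdot 10^{6}$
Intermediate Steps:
$p = \frac{30003}{374851}$ ($p = 30003 \cdot \frac{1}{374851} = \frac{30003}{374851} \approx 0.08004$)
$- \frac{242859}{p} - \frac{43781}{249839} = - \frac{242859}{\frac{30003}{374851}} - \frac{43781}{249839} = \left(-242859\right) \frac{374851}{30003} - \frac{43781}{249839} = - \frac{30345313003}{10001} - \frac{43781}{249839} = - \frac{7581443093210298}{2498639839}$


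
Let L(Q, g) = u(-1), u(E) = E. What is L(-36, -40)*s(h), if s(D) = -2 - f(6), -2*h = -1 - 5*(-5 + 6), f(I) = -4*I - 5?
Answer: -27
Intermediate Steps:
f(I) = -5 - 4*I
L(Q, g) = -1
h = 3 (h = -(-1 - 5*(-5 + 6))/2 = -(-1 - 5*1)/2 = -(-1 - 5)/2 = -1/2*(-6) = 3)
s(D) = 27 (s(D) = -2 - (-5 - 4*6) = -2 - (-5 - 24) = -2 - 1*(-29) = -2 + 29 = 27)
L(-36, -40)*s(h) = -1*27 = -27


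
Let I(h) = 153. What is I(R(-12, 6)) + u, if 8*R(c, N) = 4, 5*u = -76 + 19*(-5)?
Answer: 594/5 ≈ 118.80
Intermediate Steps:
u = -171/5 (u = (-76 + 19*(-5))/5 = (-76 - 95)/5 = (⅕)*(-171) = -171/5 ≈ -34.200)
R(c, N) = ½ (R(c, N) = (⅛)*4 = ½)
I(R(-12, 6)) + u = 153 - 171/5 = 594/5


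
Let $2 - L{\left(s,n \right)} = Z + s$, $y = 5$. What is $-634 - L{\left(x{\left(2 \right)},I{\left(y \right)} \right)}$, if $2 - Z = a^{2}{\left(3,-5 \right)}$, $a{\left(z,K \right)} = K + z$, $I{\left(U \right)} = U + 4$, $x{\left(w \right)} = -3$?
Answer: $-641$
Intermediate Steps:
$I{\left(U \right)} = 4 + U$
$Z = -2$ ($Z = 2 - \left(-5 + 3\right)^{2} = 2 - \left(-2\right)^{2} = 2 - 4 = -2$)
$L{\left(s,n \right)} = 4 - s$ ($L{\left(s,n \right)} = 2 - \left(-2 + s\right) = 4 - s$)
$-634 - L{\left(x{\left(2 \right)},I{\left(y \right)} \right)} = -634 - \left(4 - -3\right) = -634 - \left(4 + 3\right) = -634 - 7 = -641$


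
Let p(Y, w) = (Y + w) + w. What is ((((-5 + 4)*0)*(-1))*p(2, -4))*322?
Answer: 0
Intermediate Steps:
p(Y, w) = Y + 2*w
((((-5 + 4)*0)*(-1))*p(2, -4))*322 = ((((-5 + 4)*0)*(-1))*(2 + 2*(-4)))*322 = ((-1*0*(-1))*(2 - 8))*322 = ((0*(-1))*(-6))*322 = (0*(-6))*322 = 0*322 = 0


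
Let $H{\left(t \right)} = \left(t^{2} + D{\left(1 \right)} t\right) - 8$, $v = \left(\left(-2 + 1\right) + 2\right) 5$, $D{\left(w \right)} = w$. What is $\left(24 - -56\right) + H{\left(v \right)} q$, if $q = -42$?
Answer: $-844$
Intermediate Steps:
$v = 5$ ($v = \left(-1 + 2\right) 5 = 1 \cdot 5 = 5$)
$H{\left(t \right)} = -8 + t + t^{2}$ ($H{\left(t \right)} = \left(t^{2} + 1 t\right) - 8 = \left(t^{2} + t\right) - 8 = \left(t + t^{2}\right) - 8 = -8 + t + t^{2}$)
$\left(24 - -56\right) + H{\left(v \right)} q = \left(24 - -56\right) + \left(-8 + 5 + 5^{2}\right) \left(-42\right) = \left(24 + 56\right) + \left(-8 + 5 + 25\right) \left(-42\right) = 80 + 22 \left(-42\right) = 80 - 924 = -844$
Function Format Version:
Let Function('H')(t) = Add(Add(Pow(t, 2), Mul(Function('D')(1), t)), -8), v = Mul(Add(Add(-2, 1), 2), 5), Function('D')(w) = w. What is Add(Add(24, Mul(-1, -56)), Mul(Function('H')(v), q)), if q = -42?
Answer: -844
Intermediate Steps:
v = 5 (v = Mul(Add(-1, 2), 5) = Mul(1, 5) = 5)
Function('H')(t) = Add(-8, t, Pow(t, 2)) (Function('H')(t) = Add(Add(Pow(t, 2), Mul(1, t)), -8) = Add(Add(Pow(t, 2), t), -8) = Add(Add(t, Pow(t, 2)), -8) = Add(-8, t, Pow(t, 2)))
Add(Add(24, Mul(-1, -56)), Mul(Function('H')(v), q)) = Add(Add(24, Mul(-1, -56)), Mul(Add(-8, 5, Pow(5, 2)), -42)) = Add(Add(24, 56), Mul(Add(-8, 5, 25), -42)) = Add(80, Mul(22, -42)) = Add(80, -924) = -844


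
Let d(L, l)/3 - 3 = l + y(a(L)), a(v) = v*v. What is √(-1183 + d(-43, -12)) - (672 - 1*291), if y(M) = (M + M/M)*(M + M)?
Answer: -381 + √20522690 ≈ 4149.2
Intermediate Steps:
a(v) = v²
y(M) = 2*M*(1 + M) (y(M) = (M + 1)*(2*M) = (1 + M)*(2*M) = 2*M*(1 + M))
d(L, l) = 9 + 3*l + 6*L²*(1 + L²) (d(L, l) = 9 + 3*(l + 2*L²*(1 + L²)) = 9 + (3*l + 6*L²*(1 + L²)) = 9 + 3*l + 6*L²*(1 + L²))
√(-1183 + d(-43, -12)) - (672 - 1*291) = √(-1183 + (9 + 3*(-12) + 6*(-43)²*(1 + (-43)²))) - (672 - 1*291) = √(-1183 + (9 - 36 + 6*1849*(1 + 1849))) - (672 - 291) = √(-1183 + (9 - 36 + 6*1849*1850)) - 1*381 = √(-1183 + (9 - 36 + 20523900)) - 381 = √(-1183 + 20523873) - 381 = √20522690 - 381 = -381 + √20522690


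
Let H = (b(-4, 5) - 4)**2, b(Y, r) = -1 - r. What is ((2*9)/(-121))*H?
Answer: -1800/121 ≈ -14.876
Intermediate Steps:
H = 100 (H = ((-1 - 1*5) - 4)**2 = ((-1 - 5) - 4)**2 = (-6 - 4)**2 = (-10)**2 = 100)
((2*9)/(-121))*H = ((2*9)/(-121))*100 = (18*(-1/121))*100 = -18/121*100 = -1800/121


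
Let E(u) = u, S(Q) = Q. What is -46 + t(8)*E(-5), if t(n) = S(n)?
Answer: -86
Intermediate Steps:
t(n) = n
-46 + t(8)*E(-5) = -46 + 8*(-5) = -46 - 40 = -86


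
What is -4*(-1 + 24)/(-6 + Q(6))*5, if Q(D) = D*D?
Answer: -46/3 ≈ -15.333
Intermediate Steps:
Q(D) = D²
-4*(-1 + 24)/(-6 + Q(6))*5 = -4*(-1 + 24)/(-6 + 6²)*5 = -92/(-6 + 36)*5 = -92/30*5 = -4*23/30*5 = -46/15*5 = -46/3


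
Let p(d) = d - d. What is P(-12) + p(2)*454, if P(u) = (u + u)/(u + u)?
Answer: 1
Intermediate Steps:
p(d) = 0
P(u) = 1 (P(u) = (2*u)/((2*u)) = (2*u)*(1/(2*u)) = 1)
P(-12) + p(2)*454 = 1 + 0*454 = 1 + 0 = 1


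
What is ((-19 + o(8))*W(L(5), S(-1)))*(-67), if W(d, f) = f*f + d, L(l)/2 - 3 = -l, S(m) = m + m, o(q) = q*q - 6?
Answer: 0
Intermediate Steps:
o(q) = -6 + q**2 (o(q) = q**2 - 6 = -6 + q**2)
S(m) = 2*m
L(l) = 6 - 2*l (L(l) = 6 + 2*(-l) = 6 - 2*l)
W(d, f) = d + f**2 (W(d, f) = f**2 + d = d + f**2)
((-19 + o(8))*W(L(5), S(-1)))*(-67) = ((-19 + (-6 + 8**2))*((6 - 2*5) + (2*(-1))**2))*(-67) = ((-19 + (-6 + 64))*((6 - 10) + (-2)**2))*(-67) = ((-19 + 58)*(-4 + 4))*(-67) = (39*0)*(-67) = 0*(-67) = 0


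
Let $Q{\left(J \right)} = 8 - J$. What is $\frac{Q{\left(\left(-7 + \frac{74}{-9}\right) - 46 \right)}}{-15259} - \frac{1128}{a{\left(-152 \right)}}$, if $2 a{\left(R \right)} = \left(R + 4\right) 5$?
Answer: $\frac{77339429}{25406235} \approx 3.0441$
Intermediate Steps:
$a{\left(R \right)} = 10 + \frac{5 R}{2}$ ($a{\left(R \right)} = \frac{\left(R + 4\right) 5}{2} = \frac{\left(4 + R\right) 5}{2} = \frac{20 + 5 R}{2} = 10 + \frac{5 R}{2}$)
$\frac{Q{\left(\left(-7 + \frac{74}{-9}\right) - 46 \right)}}{-15259} - \frac{1128}{a{\left(-152 \right)}} = \frac{8 - \left(\left(-7 + \frac{74}{-9}\right) - 46\right)}{-15259} - \frac{1128}{10 + \frac{5}{2} \left(-152\right)} = \left(8 - \left(\left(-7 + 74 \left(- \frac{1}{9}\right)\right) - 46\right)\right) \left(- \frac{1}{15259}\right) - \frac{1128}{10 - 380} = \left(8 - \left(\left(-7 - \frac{74}{9}\right) - 46\right)\right) \left(- \frac{1}{15259}\right) - \frac{1128}{-370} = \left(8 - \left(- \frac{137}{9} - 46\right)\right) \left(- \frac{1}{15259}\right) - - \frac{564}{185} = \left(8 - - \frac{551}{9}\right) \left(- \frac{1}{15259}\right) + \frac{564}{185} = \left(8 + \frac{551}{9}\right) \left(- \frac{1}{15259}\right) + \frac{564}{185} = \frac{623}{9} \left(- \frac{1}{15259}\right) + \frac{564}{185} = - \frac{623}{137331} + \frac{564}{185} = \frac{77339429}{25406235}$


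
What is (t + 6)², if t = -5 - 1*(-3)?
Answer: 16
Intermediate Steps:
t = -2 (t = -5 + 3 = -2)
(t + 6)² = (-2 + 6)² = 4² = 16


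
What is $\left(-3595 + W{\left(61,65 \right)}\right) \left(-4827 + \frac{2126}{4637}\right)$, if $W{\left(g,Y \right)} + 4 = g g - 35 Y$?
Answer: $\frac{48185588969}{4637} \approx 1.0392 \cdot 10^{7}$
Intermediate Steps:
$W{\left(g,Y \right)} = -4 + g^{2} - 35 Y$ ($W{\left(g,Y \right)} = -4 - \left(35 Y - g g\right) = -4 - \left(- g^{2} + 35 Y\right) = -4 + g^{2} - 35 Y$)
$\left(-3595 + W{\left(61,65 \right)}\right) \left(-4827 + \frac{2126}{4637}\right) = \left(-3595 - \left(2279 - 3721\right)\right) \left(-4827 + \frac{2126}{4637}\right) = \left(-3595 - -1442\right) \left(-4827 + 2126 \cdot \frac{1}{4637}\right) = \left(-3595 + 1442\right) \left(-4827 + \frac{2126}{4637}\right) = \left(-2153\right) \left(- \frac{22380673}{4637}\right) = \frac{48185588969}{4637}$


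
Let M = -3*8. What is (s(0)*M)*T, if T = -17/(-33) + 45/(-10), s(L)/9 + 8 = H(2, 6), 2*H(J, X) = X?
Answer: -47340/11 ≈ -4303.6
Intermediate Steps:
H(J, X) = X/2
s(L) = -45 (s(L) = -72 + 9*((½)*6) = -72 + 9*3 = -72 + 27 = -45)
T = -263/66 (T = -17*(-1/33) + 45*(-⅒) = 17/33 - 9/2 = -263/66 ≈ -3.9848)
M = -24
(s(0)*M)*T = -45*(-24)*(-263/66) = 1080*(-263/66) = -47340/11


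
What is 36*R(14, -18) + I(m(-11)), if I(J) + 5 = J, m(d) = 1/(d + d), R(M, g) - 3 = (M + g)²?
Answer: 14937/22 ≈ 678.95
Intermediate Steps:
R(M, g) = 3 + (M + g)²
m(d) = 1/(2*d)
I(J) = -5 + J
36*R(14, -18) + I(m(-11)) = 36*(3 + (14 - 18)²) + (-5 + (½)/(-11)) = 36*(3 + (-4)²) + (-5 + (½)*(-1/11)) = 36*(3 + 16) + (-5 - 1/22) = 36*19 - 111/22 = 684 - 111/22 = 14937/22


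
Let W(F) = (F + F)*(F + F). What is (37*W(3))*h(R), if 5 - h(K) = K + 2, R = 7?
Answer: -5328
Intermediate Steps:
h(K) = 3 - K (h(K) = 5 - (K + 2) = 5 - (2 + K) = 5 + (-2 - K) = 3 - K)
W(F) = 4*F² (W(F) = (2*F)*(2*F) = 4*F²)
(37*W(3))*h(R) = (37*(4*3²))*(3 - 1*7) = (37*(4*9))*(3 - 7) = (37*36)*(-4) = 1332*(-4) = -5328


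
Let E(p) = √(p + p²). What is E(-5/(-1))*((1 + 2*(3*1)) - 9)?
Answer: -2*√30 ≈ -10.954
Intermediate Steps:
E(-5/(-1))*((1 + 2*(3*1)) - 9) = √((-5/(-1))*(1 - 5/(-1)))*((1 + 2*(3*1)) - 9) = √((-5*(-1))*(1 - 5*(-1)))*((1 + 2*3) - 9) = √(5*(1 + 5))*((1 + 6) - 9) = √(5*6)*(7 - 9) = √30*(-2) = -2*√30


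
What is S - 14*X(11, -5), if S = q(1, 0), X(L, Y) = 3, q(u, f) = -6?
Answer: -48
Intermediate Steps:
S = -6
S - 14*X(11, -5) = -6 - 14*3 = -6 - 42 = -48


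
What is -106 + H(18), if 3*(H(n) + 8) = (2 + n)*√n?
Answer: -114 + 20*√2 ≈ -85.716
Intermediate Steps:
H(n) = -8 + √n*(2 + n)/3 (H(n) = -8 + ((2 + n)*√n)/3 = -8 + (√n*(2 + n))/3 = -8 + √n*(2 + n)/3)
-106 + H(18) = -106 + (-8 + 18^(3/2)/3 + 2*√18/3) = -106 + (-8 + (54*√2)/3 + 2*(3*√2)/3) = -106 + (-8 + 18*√2 + 2*√2) = -106 + (-8 + 20*√2) = -114 + 20*√2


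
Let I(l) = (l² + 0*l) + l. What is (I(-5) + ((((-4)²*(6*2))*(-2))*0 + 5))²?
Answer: 625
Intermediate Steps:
I(l) = l + l² (I(l) = (l² + 0) + l = l² + l = l + l²)
(I(-5) + ((((-4)²*(6*2))*(-2))*0 + 5))² = (-5*(1 - 5) + ((((-4)²*(6*2))*(-2))*0 + 5))² = (-5*(-4) + (((16*12)*(-2))*0 + 5))² = (20 + ((192*(-2))*0 + 5))² = (20 + (-384*0 + 5))² = (20 + (0 + 5))² = (20 + 5)² = 25² = 625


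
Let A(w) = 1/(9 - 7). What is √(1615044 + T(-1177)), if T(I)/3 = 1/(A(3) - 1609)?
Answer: √16714234075614/3217 ≈ 1270.8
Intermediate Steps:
A(w) = ½ (A(w) = 1/2 = ½)
T(I) = -6/3217 (T(I) = 3/(½ - 1609) = 3/(-3217/2) = 3*(-2/3217) = -6/3217)
√(1615044 + T(-1177)) = √(1615044 - 6/3217) = √(5195596542/3217) = √16714234075614/3217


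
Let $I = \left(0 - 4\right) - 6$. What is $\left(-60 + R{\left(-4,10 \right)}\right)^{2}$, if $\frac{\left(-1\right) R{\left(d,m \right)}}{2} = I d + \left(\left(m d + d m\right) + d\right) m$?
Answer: $2371600$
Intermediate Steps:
$I = -10$ ($I = \left(0 - 4\right) - 6 = -4 - 6 = -10$)
$R{\left(d,m \right)} = 20 d - 2 m \left(d + 2 d m\right)$ ($R{\left(d,m \right)} = - 2 \left(- 10 d + \left(\left(m d + d m\right) + d\right) m\right) = - 2 \left(- 10 d + \left(\left(d m + d m\right) + d\right) m\right) = - 2 \left(- 10 d + \left(2 d m + d\right) m\right) = - 2 \left(- 10 d + \left(d + 2 d m\right) m\right) = - 2 \left(- 10 d + m \left(d + 2 d m\right)\right) = 20 d - 2 m \left(d + 2 d m\right)$)
$\left(-60 + R{\left(-4,10 \right)}\right)^{2} = \left(-60 + 2 \left(-4\right) \left(10 - 10 - 2 \cdot 10^{2}\right)\right)^{2} = \left(-60 + 2 \left(-4\right) \left(10 - 10 - 200\right)\right)^{2} = \left(-60 + 2 \left(-4\right) \left(-200\right)\right)^{2} = \left(-60 + 1600\right)^{2} = 1540^{2} = 2371600$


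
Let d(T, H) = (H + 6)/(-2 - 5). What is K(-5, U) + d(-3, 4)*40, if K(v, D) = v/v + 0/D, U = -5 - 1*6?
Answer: -393/7 ≈ -56.143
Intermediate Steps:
d(T, H) = -6/7 - H/7 (d(T, H) = (6 + H)/(-7) = (6 + H)*(-⅐) = -6/7 - H/7)
U = -11 (U = -5 - 6 = -11)
K(v, D) = 1 (K(v, D) = 1 + 0 = 1)
K(-5, U) + d(-3, 4)*40 = 1 + (-6/7 - ⅐*4)*40 = 1 + (-6/7 - 4/7)*40 = 1 - 10/7*40 = 1 - 400/7 = -393/7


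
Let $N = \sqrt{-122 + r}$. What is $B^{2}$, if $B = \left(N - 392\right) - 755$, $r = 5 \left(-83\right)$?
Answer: $\left(1147 - i \sqrt{537}\right)^{2} \approx 1.3151 \cdot 10^{6} - 53160.0 i$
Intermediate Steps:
$r = -415$
$N = i \sqrt{537}$ ($N = \sqrt{-122 - 415} = \sqrt{-537} = i \sqrt{537} \approx 23.173 i$)
$B = -1147 + i \sqrt{537}$ ($B = \left(i \sqrt{537} - 392\right) - 755 = \left(-392 + i \sqrt{537}\right) - 755 = -1147 + i \sqrt{537} \approx -1147.0 + 23.173 i$)
$B^{2} = \left(-1147 + i \sqrt{537}\right)^{2}$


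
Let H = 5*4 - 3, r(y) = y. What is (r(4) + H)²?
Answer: 441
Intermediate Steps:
H = 17 (H = 20 - 3 = 17)
(r(4) + H)² = (4 + 17)² = 21² = 441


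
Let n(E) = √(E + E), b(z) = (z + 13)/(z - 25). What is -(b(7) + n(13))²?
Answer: -2206/81 + 20*√26/9 ≈ -15.903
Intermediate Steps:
b(z) = (13 + z)/(-25 + z)
n(E) = √2*√E (n(E) = √(2*E) = √2*√E)
-(b(7) + n(13))² = -((13 + 7)/(-25 + 7) + √2*√13)² = -(20/(-18) + √26)² = -(-1/18*20 + √26)² = -(-10/9 + √26)²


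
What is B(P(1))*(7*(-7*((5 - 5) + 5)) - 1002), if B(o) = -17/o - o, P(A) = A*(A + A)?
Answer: 26187/2 ≈ 13094.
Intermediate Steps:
P(A) = 2*A² (P(A) = A*(2*A) = 2*A²)
B(o) = -o - 17/o
B(P(1))*(7*(-7*((5 - 5) + 5)) - 1002) = (-2*1² - 17/(2*1²))*(7*(-7*((5 - 5) + 5)) - 1002) = (-2 - 17/(2*1))*(7*(-7*(0 + 5)) - 1002) = (-1*2 - 17/2)*(7*(-7*5) - 1002) = (-2 - 17*½)*(7*(-35) - 1002) = (-2 - 17/2)*(-245 - 1002) = -21/2*(-1247) = 26187/2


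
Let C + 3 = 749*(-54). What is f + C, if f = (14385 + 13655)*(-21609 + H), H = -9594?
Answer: -874972569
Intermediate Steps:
f = -874932120 (f = (14385 + 13655)*(-21609 - 9594) = 28040*(-31203) = -874932120)
C = -40449 (C = -3 + 749*(-54) = -3 - 40446 = -40449)
f + C = -874932120 - 40449 = -874972569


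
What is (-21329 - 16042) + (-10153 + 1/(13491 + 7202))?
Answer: -983414131/20693 ≈ -47524.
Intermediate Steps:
(-21329 - 16042) + (-10153 + 1/(13491 + 7202)) = -37371 + (-10153 + 1/20693) = -37371 - 210096028/20693 = -983414131/20693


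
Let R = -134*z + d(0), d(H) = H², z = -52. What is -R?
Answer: -6968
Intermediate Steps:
R = 6968 (R = -134*(-52) + 0² = 6968 + 0 = 6968)
-R = -1*6968 = -6968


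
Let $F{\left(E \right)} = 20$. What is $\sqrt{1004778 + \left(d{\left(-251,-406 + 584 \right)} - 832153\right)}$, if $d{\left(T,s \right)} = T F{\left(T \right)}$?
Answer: $\sqrt{167605} \approx 409.4$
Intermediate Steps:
$d{\left(T,s \right)} = 20 T$ ($d{\left(T,s \right)} = T 20 = 20 T$)
$\sqrt{1004778 + \left(d{\left(-251,-406 + 584 \right)} - 832153\right)} = \sqrt{1004778 + \left(20 \left(-251\right) - 832153\right)} = \sqrt{1004778 - 837173} = \sqrt{167605}$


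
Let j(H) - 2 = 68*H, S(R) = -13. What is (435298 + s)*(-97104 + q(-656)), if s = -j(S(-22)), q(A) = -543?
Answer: -42591668460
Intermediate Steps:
j(H) = 2 + 68*H
s = 882 (s = -(2 + 68*(-13)) = -(2 - 884) = -1*(-882) = 882)
(435298 + s)*(-97104 + q(-656)) = (435298 + 882)*(-97104 - 543) = 436180*(-97647) = -42591668460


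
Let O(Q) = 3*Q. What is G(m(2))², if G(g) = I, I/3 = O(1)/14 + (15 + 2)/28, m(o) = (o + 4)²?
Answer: 4761/784 ≈ 6.0727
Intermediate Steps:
m(o) = (4 + o)²
I = 69/28 (I = 3*((3*1)/14 + (15 + 2)/28) = 3*(3*(1/14) + 17*(1/28)) = 3*(3/14 + 17/28) = 3*(23/28) = 69/28 ≈ 2.4643)
G(g) = 69/28
G(m(2))² = (69/28)² = 4761/784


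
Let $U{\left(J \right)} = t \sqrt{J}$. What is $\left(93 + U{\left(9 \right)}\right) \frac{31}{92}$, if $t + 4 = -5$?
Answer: $\frac{1023}{46} \approx 22.239$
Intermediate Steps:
$t = -9$ ($t = -4 - 5 = -9$)
$U{\left(J \right)} = - 9 \sqrt{J}$
$\left(93 + U{\left(9 \right)}\right) \frac{31}{92} = \left(93 - 9 \sqrt{9}\right) \frac{31}{92} = \left(93 - 27\right) 31 \cdot \frac{1}{92} = \left(93 - 27\right) \frac{31}{92} = 66 \cdot \frac{31}{92} = \frac{1023}{46}$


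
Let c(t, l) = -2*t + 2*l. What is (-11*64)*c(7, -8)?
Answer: 21120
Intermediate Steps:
(-11*64)*c(7, -8) = (-11*64)*(-2*7 + 2*(-8)) = -704*(-14 - 16) = -704*(-30) = 21120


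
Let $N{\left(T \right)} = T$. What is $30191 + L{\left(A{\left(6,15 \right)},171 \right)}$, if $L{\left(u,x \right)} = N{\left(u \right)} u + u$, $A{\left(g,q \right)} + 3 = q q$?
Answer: $79697$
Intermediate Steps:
$A{\left(g,q \right)} = -3 + q^{2}$ ($A{\left(g,q \right)} = -3 + q q = -3 + q^{2}$)
$L{\left(u,x \right)} = u + u^{2}$ ($L{\left(u,x \right)} = u u + u = u^{2} + u = u + u^{2}$)
$30191 + L{\left(A{\left(6,15 \right)},171 \right)} = 30191 + \left(-3 + 15^{2}\right) \left(1 - \left(3 - 15^{2}\right)\right) = 30191 + \left(-3 + 225\right) \left(1 + \left(-3 + 225\right)\right) = 30191 + 222 \left(1 + 222\right) = 30191 + 222 \cdot 223 = 30191 + 49506 = 79697$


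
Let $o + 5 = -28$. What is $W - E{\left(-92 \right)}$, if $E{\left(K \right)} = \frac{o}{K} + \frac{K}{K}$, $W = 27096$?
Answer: $\frac{2492707}{92} \approx 27095.0$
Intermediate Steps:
$o = -33$ ($o = -5 - 28 = -33$)
$E{\left(K \right)} = 1 - \frac{33}{K}$ ($E{\left(K \right)} = - \frac{33}{K} + \frac{K}{K} = - \frac{33}{K} + 1 = 1 - \frac{33}{K}$)
$W - E{\left(-92 \right)} = 27096 - \frac{-33 - 92}{-92} = 27096 - \left(- \frac{1}{92}\right) \left(-125\right) = 27096 - \frac{125}{92} = \frac{2492707}{92}$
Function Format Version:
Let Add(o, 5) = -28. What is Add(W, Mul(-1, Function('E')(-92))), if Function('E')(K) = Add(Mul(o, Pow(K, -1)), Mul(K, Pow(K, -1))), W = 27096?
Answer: Rational(2492707, 92) ≈ 27095.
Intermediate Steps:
o = -33 (o = Add(-5, -28) = -33)
Function('E')(K) = Add(1, Mul(-33, Pow(K, -1))) (Function('E')(K) = Add(Mul(-33, Pow(K, -1)), Mul(K, Pow(K, -1))) = Add(Mul(-33, Pow(K, -1)), 1) = Add(1, Mul(-33, Pow(K, -1))))
Add(W, Mul(-1, Function('E')(-92))) = Add(27096, Mul(-1, Mul(Pow(-92, -1), Add(-33, -92)))) = Add(27096, Mul(-1, Mul(Rational(-1, 92), -125))) = Add(27096, Mul(-1, Rational(125, 92))) = Add(27096, Rational(-125, 92)) = Rational(2492707, 92)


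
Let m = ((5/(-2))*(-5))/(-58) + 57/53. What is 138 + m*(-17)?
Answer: 758545/6148 ≈ 123.38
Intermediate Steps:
m = 5287/6148 (m = ((5*(-½))*(-5))*(-1/58) + 57*(1/53) = -5/2*(-5)*(-1/58) + 57/53 = (25/2)*(-1/58) + 57/53 = -25/116 + 57/53 = 5287/6148 ≈ 0.85995)
138 + m*(-17) = 138 + (5287/6148)*(-17) = 138 - 89879/6148 = 758545/6148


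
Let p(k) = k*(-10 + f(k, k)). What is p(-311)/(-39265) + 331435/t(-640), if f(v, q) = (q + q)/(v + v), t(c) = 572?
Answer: 1000938019/1727660 ≈ 579.36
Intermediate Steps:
f(v, q) = q/v (f(v, q) = (2*q)/((2*v)) = (2*q)*(1/(2*v)) = q/v)
p(k) = -9*k (p(k) = k*(-10 + k/k) = k*(-10 + 1) = k*(-9) = -9*k)
p(-311)/(-39265) + 331435/t(-640) = -9*(-311)/(-39265) + 331435/572 = 2799*(-1/39265) + 331435*(1/572) = -2799/39265 + 25495/44 = 1000938019/1727660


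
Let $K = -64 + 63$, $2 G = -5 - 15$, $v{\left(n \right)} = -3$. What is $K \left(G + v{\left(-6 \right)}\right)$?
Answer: $13$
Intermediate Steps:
$G = -10$ ($G = \frac{-5 - 15}{2} = \frac{1}{2} \left(-20\right) = -10$)
$K = -1$
$K \left(G + v{\left(-6 \right)}\right) = - (-10 - 3) = \left(-1\right) \left(-13\right) = 13$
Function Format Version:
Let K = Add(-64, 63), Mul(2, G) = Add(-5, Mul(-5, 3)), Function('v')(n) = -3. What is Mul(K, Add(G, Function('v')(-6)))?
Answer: 13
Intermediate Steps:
G = -10 (G = Mul(Rational(1, 2), Add(-5, Mul(-5, 3))) = Mul(Rational(1, 2), Add(-5, -15)) = Mul(Rational(1, 2), -20) = -10)
K = -1
Mul(K, Add(G, Function('v')(-6))) = Mul(-1, Add(-10, -3)) = Mul(-1, -13) = 13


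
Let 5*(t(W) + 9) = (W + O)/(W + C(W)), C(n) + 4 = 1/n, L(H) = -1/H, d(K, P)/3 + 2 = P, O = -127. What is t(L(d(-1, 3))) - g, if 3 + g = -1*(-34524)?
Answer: -1898959/55 ≈ -34527.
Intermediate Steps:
d(K, P) = -6 + 3*P
C(n) = -4 + 1/n
t(W) = -9 + (-127 + W)/(5*(-4 + W + 1/W)) (t(W) = -9 + ((W - 127)/(W + (-4 + 1/W)))/5 = -9 + ((-127 + W)/(-4 + W + 1/W))/5 = -9 + (-127 + W)/(5*(-4 + W + 1/W)))
g = 34521 (g = -3 - 1*(-34524) = -3 + 34524 = 34521)
t(L(d(-1, 3))) - g = (-45 + 180*(-1/(-6 + 3*3)) - (-1/(-6 + 3*3))*(127 + 44*(-1/(-6 + 3*3))))/(5*(1 + (-1/(-6 + 3*3))*(-4 - 1/(-6 + 3*3)))) - 1*34521 = (-45 + 180*(-1/(-6 + 9)) - (-1/(-6 + 9))*(127 + 44*(-1/(-6 + 9))))/(5*(1 + (-1/(-6 + 9))*(-4 - 1/(-6 + 9)))) - 34521 = (-45 + 180*(-1/3) - (-1/3)*(127 + 44*(-1/3)))/(5*(1 + (-1/3)*(-4 - 1/3))) - 34521 = (-45 + 180*(-1*⅓) - (-1*⅓)*(127 + 44*(-1*⅓)))/(5*(1 + (-1*⅓)*(-4 - 1*⅓))) - 34521 = (-45 + 180*(-⅓) - 1*(-⅓)*(127 + 44*(-⅓)))/(5*(1 - (-4 - ⅓)/3)) - 34521 = (-45 - 60 - 1*(-⅓)*(127 - 44/3))/(5*(1 - ⅓*(-13/3))) - 34521 = (-45 - 60 - 1*(-⅓)*337/3)/(5*(1 + 13/9)) - 34521 = (-45 - 60 + 337/9)/(5*(22/9)) - 34521 = (⅕)*(9/22)*(-608/9) - 34521 = -304/55 - 34521 = -1898959/55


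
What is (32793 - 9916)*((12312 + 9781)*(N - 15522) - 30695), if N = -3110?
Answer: -9417716734067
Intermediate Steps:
(32793 - 9916)*((12312 + 9781)*(N - 15522) - 30695) = (32793 - 9916)*((12312 + 9781)*(-3110 - 15522) - 30695) = 22877*(22093*(-18632) - 30695) = 22877*(-411636776 - 30695) = 22877*(-411667471) = -9417716734067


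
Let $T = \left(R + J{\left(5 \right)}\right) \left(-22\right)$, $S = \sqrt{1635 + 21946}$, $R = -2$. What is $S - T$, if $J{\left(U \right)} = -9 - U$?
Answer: $-352 + \sqrt{23581} \approx -198.44$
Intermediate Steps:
$S = \sqrt{23581} \approx 153.56$
$T = 352$ ($T = \left(-2 - 14\right) \left(-22\right) = \left(-16\right) \left(-22\right) = 352$)
$S - T = \sqrt{23581} - 352 = -352 + \sqrt{23581}$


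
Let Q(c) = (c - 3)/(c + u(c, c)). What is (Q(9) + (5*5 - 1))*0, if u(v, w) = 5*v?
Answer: 0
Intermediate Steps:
Q(c) = (-3 + c)/(6*c) (Q(c) = (c - 3)/(c + 5*c) = (-3 + c)/((6*c)) = (-3 + c)*(1/(6*c)) = (-3 + c)/(6*c))
(Q(9) + (5*5 - 1))*0 = ((1/6)*(-3 + 9)/9 + (5*5 - 1))*0 = ((1/6)*(1/9)*6 + (25 - 1))*0 = (1/9 + 24)*0 = (217/9)*0 = 0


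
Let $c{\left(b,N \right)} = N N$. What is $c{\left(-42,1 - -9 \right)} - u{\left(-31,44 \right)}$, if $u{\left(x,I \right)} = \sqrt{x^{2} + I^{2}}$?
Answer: $100 - \sqrt{2897} \approx 46.176$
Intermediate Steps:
$u{\left(x,I \right)} = \sqrt{I^{2} + x^{2}}$
$c{\left(b,N \right)} = N^{2}$
$c{\left(-42,1 - -9 \right)} - u{\left(-31,44 \right)} = \left(1 - -9\right)^{2} - \sqrt{44^{2} + \left(-31\right)^{2}} = \left(1 + 9\right)^{2} - \sqrt{1936 + 961} = 10^{2} - \sqrt{2897} = 100 - \sqrt{2897}$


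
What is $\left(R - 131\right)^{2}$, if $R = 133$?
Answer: $4$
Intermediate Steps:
$\left(R - 131\right)^{2} = \left(133 - 131\right)^{2} = 2^{2} = 4$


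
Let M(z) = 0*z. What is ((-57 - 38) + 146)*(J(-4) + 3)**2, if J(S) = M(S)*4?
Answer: 459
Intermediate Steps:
M(z) = 0
J(S) = 0 (J(S) = 0*4 = 0)
((-57 - 38) + 146)*(J(-4) + 3)**2 = ((-57 - 38) + 146)*(0 + 3)**2 = (-95 + 146)*3**2 = 51*9 = 459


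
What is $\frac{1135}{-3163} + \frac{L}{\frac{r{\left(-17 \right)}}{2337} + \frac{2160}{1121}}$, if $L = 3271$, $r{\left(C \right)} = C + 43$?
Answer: $\frac{1426258083869}{845197882} \approx 1687.5$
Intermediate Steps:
$r{\left(C \right)} = 43 + C$
$\frac{1135}{-3163} + \frac{L}{\frac{r{\left(-17 \right)}}{2337} + \frac{2160}{1121}} = \frac{1135}{-3163} + \frac{3271}{\frac{43 - 17}{2337} + \frac{2160}{1121}} = 1135 \left(- \frac{1}{3163}\right) + \frac{3271}{26 \cdot \frac{1}{2337} + 2160 \cdot \frac{1}{1121}} = - \frac{1135}{3163} + \frac{3271}{\frac{26}{2337} + \frac{2160}{1121}} = - \frac{1135}{3163} + \frac{3271}{\frac{267214}{137883}} = - \frac{1135}{3163} + 3271 \cdot \frac{137883}{267214} = - \frac{1135}{3163} + \frac{451015293}{267214} = \frac{1426258083869}{845197882}$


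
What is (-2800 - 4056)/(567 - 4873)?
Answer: 3428/2153 ≈ 1.5922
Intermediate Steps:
(-2800 - 4056)/(567 - 4873) = -6856/(-4306) = -6856*(-1/4306) = 3428/2153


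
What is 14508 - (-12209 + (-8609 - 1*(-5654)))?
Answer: 29672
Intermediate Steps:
14508 - (-12209 + (-8609 - 1*(-5654))) = 14508 - (-12209 + (-8609 + 5654)) = 14508 - (-12209 - 2955) = 14508 - 1*(-15164) = 14508 + 15164 = 29672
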